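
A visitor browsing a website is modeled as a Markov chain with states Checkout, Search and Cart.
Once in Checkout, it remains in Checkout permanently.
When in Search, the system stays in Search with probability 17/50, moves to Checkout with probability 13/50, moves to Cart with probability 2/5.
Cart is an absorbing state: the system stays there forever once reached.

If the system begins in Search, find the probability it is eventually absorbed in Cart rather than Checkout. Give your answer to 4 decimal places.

0.6061

Let h(s) be the probability of absorption at Cart starting from transient state s. Then h(Cart) = 1 and h(Checkout) = 0. By first-step analysis:
h(Search) = 0.26·0 + 0.34·h(Search) + 0.4·1
Solving: h(Search) = 0.6061.
Starting from Search, the probability is 0.6061.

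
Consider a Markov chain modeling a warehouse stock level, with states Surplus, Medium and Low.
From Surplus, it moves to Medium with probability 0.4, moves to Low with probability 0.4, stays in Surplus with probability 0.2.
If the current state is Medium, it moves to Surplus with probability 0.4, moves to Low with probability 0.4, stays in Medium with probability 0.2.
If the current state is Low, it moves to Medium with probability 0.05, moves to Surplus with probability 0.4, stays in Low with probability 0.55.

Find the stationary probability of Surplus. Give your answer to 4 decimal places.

Let the stationary distribution be π with π = πP and π_1 + π_2 + π_3 = 1.
π_1 = 0.2·π_1 + 0.4·π_2 + 0.4·π_3
π_2 = 0.4·π_1 + 0.2·π_2 + 0.05·π_3
Solving with the normalization constraint gives π = (0.3333, 0.1961, 0.4706).
So the stationary probability of Surplus is 0.3333.

0.3333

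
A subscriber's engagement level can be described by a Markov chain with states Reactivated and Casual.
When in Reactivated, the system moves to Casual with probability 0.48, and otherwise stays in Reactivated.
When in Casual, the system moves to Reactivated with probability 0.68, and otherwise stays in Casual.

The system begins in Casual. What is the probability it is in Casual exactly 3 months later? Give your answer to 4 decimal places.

0.4114

Propagate the distribution vector 3 months from Casual.
After 0 months: (0.0000, 1.0000)
After 1 month: (0.6800, 0.3200)
After 2 months: (0.5712, 0.4288)
After 3 months: (0.5886, 0.4114)
P(in Casual after 3 months) = 0.4114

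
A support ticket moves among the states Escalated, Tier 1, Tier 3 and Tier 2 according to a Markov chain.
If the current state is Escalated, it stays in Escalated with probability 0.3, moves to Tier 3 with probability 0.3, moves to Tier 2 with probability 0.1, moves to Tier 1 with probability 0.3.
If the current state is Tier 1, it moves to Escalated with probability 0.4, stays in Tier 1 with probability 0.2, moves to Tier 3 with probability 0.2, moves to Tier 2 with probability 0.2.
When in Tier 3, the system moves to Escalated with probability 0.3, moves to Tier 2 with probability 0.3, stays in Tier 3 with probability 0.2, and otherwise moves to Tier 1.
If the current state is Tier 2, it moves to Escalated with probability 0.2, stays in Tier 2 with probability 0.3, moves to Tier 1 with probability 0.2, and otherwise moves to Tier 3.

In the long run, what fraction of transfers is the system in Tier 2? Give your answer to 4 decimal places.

0.2167

Let the stationary distribution be π with π = πP and π_1 + π_2 + π_3 + π_4 = 1.
π_1 = 0.3·π_1 + 0.4·π_2 + 0.3·π_3 + 0.2·π_4
π_2 = 0.3·π_1 + 0.2·π_2 + 0.2·π_3 + 0.2·π_4
π_3 = 0.3·π_1 + 0.2·π_2 + 0.2·π_3 + 0.3·π_4
Solving with the normalization constraint gives π = (0.3013, 0.2301, 0.2518, 0.2167).
So the stationary probability of Tier 2 is 0.2167.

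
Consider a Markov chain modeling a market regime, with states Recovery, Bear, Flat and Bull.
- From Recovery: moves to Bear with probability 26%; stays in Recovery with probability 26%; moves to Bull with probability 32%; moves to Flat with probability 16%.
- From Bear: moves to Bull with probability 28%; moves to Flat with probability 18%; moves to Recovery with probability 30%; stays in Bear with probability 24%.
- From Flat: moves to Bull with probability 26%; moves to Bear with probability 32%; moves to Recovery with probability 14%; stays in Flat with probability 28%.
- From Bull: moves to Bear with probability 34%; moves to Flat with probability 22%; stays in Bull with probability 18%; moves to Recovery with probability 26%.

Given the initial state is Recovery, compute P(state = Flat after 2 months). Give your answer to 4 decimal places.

0.2036

Propagate the distribution vector 2 months from Recovery.
After 0 months: (1.0000, 0.0000, 0.0000, 0.0000)
After 1 month: (0.2600, 0.2600, 0.1600, 0.3200)
After 2 months: (0.2512, 0.2900, 0.2036, 0.2552)
P(in Flat after 2 months) = 0.2036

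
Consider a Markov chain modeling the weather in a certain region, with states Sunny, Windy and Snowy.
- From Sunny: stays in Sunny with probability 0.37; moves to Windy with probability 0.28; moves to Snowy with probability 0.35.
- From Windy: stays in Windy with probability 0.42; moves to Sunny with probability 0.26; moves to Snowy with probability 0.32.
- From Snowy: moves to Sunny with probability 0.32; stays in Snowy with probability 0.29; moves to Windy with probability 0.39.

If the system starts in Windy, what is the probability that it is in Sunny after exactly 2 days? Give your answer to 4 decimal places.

0.3078

Sum over the intermediate state after 1 day:
P = P(Windy→Sunny)·P(Sunny→Sunny) + P(Windy→Windy)·P(Windy→Sunny) + P(Windy→Snowy)·P(Snowy→Sunny)
  = 0.26×0.37 + 0.42×0.26 + 0.32×0.32
  = 0.0962 + 0.1092 + 0.1024 = 0.3078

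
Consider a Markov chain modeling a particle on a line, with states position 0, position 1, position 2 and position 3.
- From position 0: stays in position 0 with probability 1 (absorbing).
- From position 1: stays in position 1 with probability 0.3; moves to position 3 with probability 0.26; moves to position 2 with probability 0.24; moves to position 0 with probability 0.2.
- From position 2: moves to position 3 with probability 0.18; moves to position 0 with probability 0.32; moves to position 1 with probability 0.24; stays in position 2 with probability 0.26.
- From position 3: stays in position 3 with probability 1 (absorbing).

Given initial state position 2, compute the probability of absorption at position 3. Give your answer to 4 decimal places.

Let h(s) be the probability of absorption at position 3 starting from transient state s. Then h(position 3) = 1 and h(position 0) = 0. By first-step analysis:
h(position 1) = 0.2·0 + 0.3·h(position 1) + 0.24·h(position 2) + 0.26·1
h(position 2) = 0.32·0 + 0.24·h(position 1) + 0.26·h(position 2) + 0.18·1
Solving: h(position 1) = 0.5117, h(position 2) = 0.4092.
Starting from position 2, the probability is 0.4092.

0.4092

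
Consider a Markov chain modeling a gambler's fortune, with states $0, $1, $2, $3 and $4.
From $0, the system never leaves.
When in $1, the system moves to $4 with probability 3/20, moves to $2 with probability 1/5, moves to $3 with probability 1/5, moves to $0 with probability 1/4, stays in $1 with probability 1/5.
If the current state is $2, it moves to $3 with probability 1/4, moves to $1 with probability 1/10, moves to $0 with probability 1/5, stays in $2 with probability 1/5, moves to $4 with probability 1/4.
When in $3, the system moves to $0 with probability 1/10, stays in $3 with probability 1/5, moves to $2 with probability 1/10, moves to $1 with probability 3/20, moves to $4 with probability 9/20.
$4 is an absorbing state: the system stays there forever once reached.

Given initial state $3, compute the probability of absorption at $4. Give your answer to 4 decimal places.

0.7367

Let h(s) be the probability of absorption at $4 starting from transient state s. Then h($4) = 1 and h($0) = 0. By first-step analysis:
h($1) = 0.25·0 + 0.2·h($1) + 0.2·h($2) + 0.2·h($3) + 0.15·1
h($2) = 0.2·0 + 0.1·h($1) + 0.2·h($2) + 0.25·h($3) + 0.25·1
h($3) = 0.1·0 + 0.15·h($1) + 0.1·h($2) + 0.2·h($3) + 0.45·1
Solving: h($1) = 0.5237, h($2) = 0.6082, h($3) = 0.7367.
Starting from $3, the probability is 0.7367.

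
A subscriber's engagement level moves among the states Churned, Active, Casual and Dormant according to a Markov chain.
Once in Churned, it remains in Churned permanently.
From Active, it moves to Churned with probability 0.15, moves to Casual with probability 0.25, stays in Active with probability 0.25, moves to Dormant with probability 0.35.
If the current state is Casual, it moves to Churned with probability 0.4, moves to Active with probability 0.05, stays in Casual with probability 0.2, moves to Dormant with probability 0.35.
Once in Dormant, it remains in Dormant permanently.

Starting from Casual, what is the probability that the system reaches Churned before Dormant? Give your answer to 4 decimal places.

Let h(s) be the probability of absorption at Churned starting from transient state s. Then h(Churned) = 1 and h(Dormant) = 0. By first-step analysis:
h(Active) = 0.15·1 + 0.25·h(Active) + 0.25·h(Casual) + 0.35·0
h(Casual) = 0.4·1 + 0.05·h(Active) + 0.2·h(Casual) + 0.35·0
Solving: h(Active) = 0.3745, h(Casual) = 0.5234.
Starting from Casual, the probability is 0.5234.

0.5234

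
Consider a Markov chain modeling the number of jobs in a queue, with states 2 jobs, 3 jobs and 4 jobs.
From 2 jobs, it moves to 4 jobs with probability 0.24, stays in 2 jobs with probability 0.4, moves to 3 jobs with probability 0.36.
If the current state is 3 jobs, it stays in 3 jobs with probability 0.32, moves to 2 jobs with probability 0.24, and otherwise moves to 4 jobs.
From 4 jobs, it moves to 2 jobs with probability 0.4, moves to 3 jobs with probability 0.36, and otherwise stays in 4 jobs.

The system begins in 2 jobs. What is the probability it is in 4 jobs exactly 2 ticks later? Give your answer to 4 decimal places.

0.3120

Sum over the intermediate state after 1 tick:
P = P(2 jobs→2 jobs)·P(2 jobs→4 jobs) + P(2 jobs→3 jobs)·P(3 jobs→4 jobs) + P(2 jobs→4 jobs)·P(4 jobs→4 jobs)
  = 0.4×0.24 + 0.36×0.44 + 0.24×0.24
  = 0.0960 + 0.1584 + 0.0576 = 0.3120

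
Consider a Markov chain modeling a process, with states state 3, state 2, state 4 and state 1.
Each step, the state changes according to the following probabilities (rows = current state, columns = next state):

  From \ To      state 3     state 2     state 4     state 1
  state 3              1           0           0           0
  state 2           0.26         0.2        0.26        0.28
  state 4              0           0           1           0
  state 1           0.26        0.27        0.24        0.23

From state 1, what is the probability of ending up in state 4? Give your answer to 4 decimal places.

Let h(s) be the probability of absorption at state 4 starting from transient state s. Then h(state 4) = 1 and h(state 3) = 0. By first-step analysis:
h(state 2) = 0.26·0 + 0.2·h(state 2) + 0.26·1 + 0.28·h(state 1)
h(state 1) = 0.26·0 + 0.27·h(state 2) + 0.24·1 + 0.23·h(state 1)
Solving: h(state 2) = 0.4948, h(state 1) = 0.4852.
Starting from state 1, the probability is 0.4852.

0.4852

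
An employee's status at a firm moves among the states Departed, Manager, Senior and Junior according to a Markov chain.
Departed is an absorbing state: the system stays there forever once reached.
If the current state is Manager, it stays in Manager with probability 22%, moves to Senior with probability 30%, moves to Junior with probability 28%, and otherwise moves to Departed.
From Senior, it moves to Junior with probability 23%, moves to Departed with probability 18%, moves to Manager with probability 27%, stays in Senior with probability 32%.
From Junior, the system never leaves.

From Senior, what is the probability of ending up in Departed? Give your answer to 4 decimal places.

Let h(s) be the probability of absorption at Departed starting from transient state s. Then h(Departed) = 1 and h(Junior) = 0. By first-step analysis:
h(Manager) = 0.2·1 + 0.22·h(Manager) + 0.3·h(Senior) + 0.28·0
h(Senior) = 0.18·1 + 0.27·h(Manager) + 0.32·h(Senior) + 0.23·0
Solving: h(Manager) = 0.4228, h(Senior) = 0.4326.
Starting from Senior, the probability is 0.4326.

0.4326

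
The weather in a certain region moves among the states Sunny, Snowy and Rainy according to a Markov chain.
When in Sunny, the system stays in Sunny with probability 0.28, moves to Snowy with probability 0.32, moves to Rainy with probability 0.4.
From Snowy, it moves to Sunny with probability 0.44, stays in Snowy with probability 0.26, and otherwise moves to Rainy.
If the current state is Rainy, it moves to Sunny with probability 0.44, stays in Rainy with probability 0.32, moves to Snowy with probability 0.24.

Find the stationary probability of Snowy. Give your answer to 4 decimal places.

Let the stationary distribution be π with π = πP and π_1 + π_2 + π_3 = 1.
π_1 = 0.28·π_1 + 0.44·π_2 + 0.44·π_3
π_2 = 0.32·π_1 + 0.26·π_2 + 0.24·π_3
Solving with the normalization constraint gives π = (0.3793, 0.2759, 0.3448).
So the stationary probability of Snowy is 0.2759.

0.2759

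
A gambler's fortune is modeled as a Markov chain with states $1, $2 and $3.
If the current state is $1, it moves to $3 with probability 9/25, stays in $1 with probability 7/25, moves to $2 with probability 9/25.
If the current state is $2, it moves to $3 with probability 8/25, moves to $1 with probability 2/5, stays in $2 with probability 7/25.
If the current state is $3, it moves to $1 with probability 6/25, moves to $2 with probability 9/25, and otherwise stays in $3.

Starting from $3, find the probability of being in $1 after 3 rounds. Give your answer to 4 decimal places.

Propagate the distribution vector 3 rounds from $3.
After 0 rounds: (0.0000, 0.0000, 1.0000)
After 1 round: (0.2400, 0.3600, 0.4000)
After 2 rounds: (0.3072, 0.3312, 0.3616)
After 3 rounds: (0.3053, 0.3335, 0.3612)
P(in $1 after 3 rounds) = 0.3053

0.3053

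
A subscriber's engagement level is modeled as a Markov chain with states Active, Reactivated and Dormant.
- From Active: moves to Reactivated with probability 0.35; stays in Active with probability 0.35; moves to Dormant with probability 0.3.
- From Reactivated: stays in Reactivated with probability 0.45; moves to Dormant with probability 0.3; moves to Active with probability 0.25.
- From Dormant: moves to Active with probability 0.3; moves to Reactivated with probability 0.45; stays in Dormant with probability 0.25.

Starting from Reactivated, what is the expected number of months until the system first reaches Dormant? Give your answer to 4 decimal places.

Let t(s) be the expected number of months to first reach Dormant from state s, with t(Dormant) = 0. Conditioning on the first month:
t(Active) = 1 + 0.35·t(Active) + 0.35·t(Reactivated)
t(Reactivated) = 1 + 0.25·t(Active) + 0.45·t(Reactivated)
Solving: t(Active) = 3.3333, t(Reactivated) = 3.3333.
Expected months from Reactivated to Dormant: 3.3333.

3.3333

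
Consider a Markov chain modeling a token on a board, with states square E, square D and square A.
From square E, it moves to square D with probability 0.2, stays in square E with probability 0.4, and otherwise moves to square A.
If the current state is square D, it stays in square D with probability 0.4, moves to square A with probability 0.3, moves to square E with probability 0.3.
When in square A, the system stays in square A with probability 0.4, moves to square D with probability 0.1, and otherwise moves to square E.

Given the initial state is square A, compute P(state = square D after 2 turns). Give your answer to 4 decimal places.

0.1800

Sum over the intermediate state after 1 turn:
P = P(square A→square E)·P(square E→square D) + P(square A→square D)·P(square D→square D) + P(square A→square A)·P(square A→square D)
  = 0.5×0.2 + 0.1×0.4 + 0.4×0.1
  = 0.1000 + 0.0400 + 0.0400 = 0.1800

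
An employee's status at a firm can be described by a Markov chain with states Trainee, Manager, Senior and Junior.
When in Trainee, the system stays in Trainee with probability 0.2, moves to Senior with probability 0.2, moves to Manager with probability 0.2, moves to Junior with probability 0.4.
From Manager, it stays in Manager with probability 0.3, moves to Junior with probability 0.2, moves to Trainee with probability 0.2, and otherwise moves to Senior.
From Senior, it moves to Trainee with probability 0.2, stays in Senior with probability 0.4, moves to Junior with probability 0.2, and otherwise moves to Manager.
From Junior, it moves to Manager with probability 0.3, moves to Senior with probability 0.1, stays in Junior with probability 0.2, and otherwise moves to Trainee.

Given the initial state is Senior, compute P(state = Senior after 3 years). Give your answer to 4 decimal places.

0.2560

Propagate the distribution vector 3 years from Senior.
After 0 years: (0.0000, 0.0000, 1.0000, 0.0000)
After 1 year: (0.2000, 0.2000, 0.4000, 0.2000)
After 2 years: (0.2400, 0.2400, 0.2800, 0.2400)
After 3 years: (0.2480, 0.2480, 0.2560, 0.2480)
P(in Senior after 3 years) = 0.2560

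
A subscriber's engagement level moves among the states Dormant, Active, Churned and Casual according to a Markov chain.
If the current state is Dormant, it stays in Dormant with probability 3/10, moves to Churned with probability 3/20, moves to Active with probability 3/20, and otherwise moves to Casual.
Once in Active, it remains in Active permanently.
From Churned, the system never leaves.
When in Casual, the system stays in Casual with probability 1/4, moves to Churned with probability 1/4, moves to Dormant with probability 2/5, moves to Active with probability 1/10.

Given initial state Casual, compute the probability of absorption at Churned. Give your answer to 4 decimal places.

0.6438

Let h(s) be the probability of absorption at Churned starting from transient state s. Then h(Churned) = 1 and h(Active) = 0. By first-step analysis:
h(Dormant) = 0.3·h(Dormant) + 0.15·0 + 0.15·1 + 0.4·h(Casual)
h(Casual) = 0.4·h(Dormant) + 0.1·0 + 0.25·1 + 0.25·h(Casual)
Solving: h(Dormant) = 0.5822, h(Casual) = 0.6438.
Starting from Casual, the probability is 0.6438.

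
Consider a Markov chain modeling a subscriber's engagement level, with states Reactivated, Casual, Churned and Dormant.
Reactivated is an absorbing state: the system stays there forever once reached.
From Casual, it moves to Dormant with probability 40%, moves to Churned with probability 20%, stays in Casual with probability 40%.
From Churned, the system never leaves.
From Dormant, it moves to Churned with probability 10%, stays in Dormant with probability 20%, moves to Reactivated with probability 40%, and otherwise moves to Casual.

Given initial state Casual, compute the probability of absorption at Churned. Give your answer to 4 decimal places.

0.5556

Let h(s) be the probability of absorption at Churned starting from transient state s. Then h(Churned) = 1 and h(Reactivated) = 0. By first-step analysis:
h(Casual) = 0.4·h(Casual) + 0.2·1 + 0.4·h(Dormant)
h(Dormant) = 0.4·0 + 0.3·h(Casual) + 0.1·1 + 0.2·h(Dormant)
Solving: h(Casual) = 0.5556, h(Dormant) = 0.3333.
Starting from Casual, the probability is 0.5556.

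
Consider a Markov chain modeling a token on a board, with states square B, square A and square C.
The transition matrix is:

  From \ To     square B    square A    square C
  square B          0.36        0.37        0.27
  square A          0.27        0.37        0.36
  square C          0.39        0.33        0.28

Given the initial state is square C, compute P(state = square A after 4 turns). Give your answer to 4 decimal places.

Propagate the distribution vector 4 turns from square C.
After 0 turns: (0.0000, 0.0000, 1.0000)
After 1 turn: (0.3900, 0.3300, 0.2800)
After 2 turns: (0.3387, 0.3588, 0.3025)
After 3 turns: (0.3368, 0.3579, 0.3053)
After 4 turns: (0.3369, 0.3578, 0.3053)
P(in square A after 4 turns) = 0.3578

0.3578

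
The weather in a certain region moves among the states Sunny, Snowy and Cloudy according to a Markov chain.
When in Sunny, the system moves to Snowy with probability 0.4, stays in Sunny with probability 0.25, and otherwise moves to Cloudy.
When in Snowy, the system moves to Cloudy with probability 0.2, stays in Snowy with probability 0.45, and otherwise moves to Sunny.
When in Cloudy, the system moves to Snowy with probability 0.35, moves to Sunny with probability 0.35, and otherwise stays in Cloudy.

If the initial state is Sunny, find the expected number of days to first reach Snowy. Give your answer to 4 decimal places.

Let t(s) be the expected number of days to first reach Snowy from state s, with t(Snowy) = 0. Conditioning on the first day:
t(Sunny) = 1 + 0.25·t(Sunny) + 0.35·t(Cloudy)
t(Cloudy) = 1 + 0.35·t(Sunny) + 0.3·t(Cloudy)
Solving: t(Sunny) = 2.6087, t(Cloudy) = 2.7329.
Expected days from Sunny to Snowy: 2.6087.

2.6087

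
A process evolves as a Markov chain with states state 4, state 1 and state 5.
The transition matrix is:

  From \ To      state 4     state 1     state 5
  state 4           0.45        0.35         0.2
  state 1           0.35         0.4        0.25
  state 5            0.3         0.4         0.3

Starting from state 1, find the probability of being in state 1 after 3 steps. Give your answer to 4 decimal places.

0.3814

Propagate the distribution vector 3 steps from state 1.
After 0 steps: (0.0000, 1.0000, 0.0000)
After 1 step: (0.3500, 0.4000, 0.2500)
After 2 steps: (0.3725, 0.3825, 0.2450)
After 3 steps: (0.3750, 0.3814, 0.2436)
P(in state 1 after 3 steps) = 0.3814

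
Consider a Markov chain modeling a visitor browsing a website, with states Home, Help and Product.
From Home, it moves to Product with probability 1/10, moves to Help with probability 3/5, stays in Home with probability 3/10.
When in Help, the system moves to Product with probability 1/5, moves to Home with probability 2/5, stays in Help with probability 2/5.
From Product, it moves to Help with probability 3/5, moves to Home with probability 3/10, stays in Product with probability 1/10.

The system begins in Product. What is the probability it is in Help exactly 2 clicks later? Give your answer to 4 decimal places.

0.4800

Sum over the intermediate state after 1 click:
P = P(Product→Home)·P(Home→Help) + P(Product→Help)·P(Help→Help) + P(Product→Product)·P(Product→Help)
  = 0.3×0.6 + 0.6×0.4 + 0.1×0.6
  = 0.1800 + 0.2400 + 0.0600 = 0.4800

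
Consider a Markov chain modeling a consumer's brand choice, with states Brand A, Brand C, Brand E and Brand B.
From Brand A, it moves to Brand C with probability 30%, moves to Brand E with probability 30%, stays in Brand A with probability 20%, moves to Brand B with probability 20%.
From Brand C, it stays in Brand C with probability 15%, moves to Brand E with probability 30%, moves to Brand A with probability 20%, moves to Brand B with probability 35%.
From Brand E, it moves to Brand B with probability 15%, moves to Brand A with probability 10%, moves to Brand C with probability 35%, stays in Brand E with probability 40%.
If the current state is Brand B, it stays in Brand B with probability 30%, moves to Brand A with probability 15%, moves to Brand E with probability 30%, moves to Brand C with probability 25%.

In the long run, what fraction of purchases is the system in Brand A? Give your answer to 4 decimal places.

Let the stationary distribution be π with π = πP and π_1 + π_2 + π_3 + π_4 = 1.
π_1 = 0.2·π_1 + 0.2·π_2 + 0.1·π_3 + 0.15·π_4
π_2 = 0.3·π_1 + 0.15·π_2 + 0.35·π_3 + 0.25·π_4
π_3 = 0.3·π_1 + 0.3·π_2 + 0.4·π_3 + 0.3·π_4
Solving with the normalization constraint gives π = (0.1543, 0.2646, 0.3333, 0.2478).
So the stationary probability of Brand A is 0.1543.

0.1543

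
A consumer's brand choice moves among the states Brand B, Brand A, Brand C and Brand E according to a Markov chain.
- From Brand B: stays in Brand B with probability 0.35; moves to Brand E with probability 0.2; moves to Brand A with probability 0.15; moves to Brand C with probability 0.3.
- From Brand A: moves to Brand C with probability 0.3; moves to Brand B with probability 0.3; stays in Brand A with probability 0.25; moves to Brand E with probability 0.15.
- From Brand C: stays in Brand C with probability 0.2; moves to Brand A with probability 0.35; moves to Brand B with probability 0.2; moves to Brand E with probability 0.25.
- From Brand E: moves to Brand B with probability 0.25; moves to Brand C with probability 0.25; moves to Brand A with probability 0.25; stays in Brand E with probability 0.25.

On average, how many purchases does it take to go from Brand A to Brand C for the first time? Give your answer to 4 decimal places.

3.4386

Let t(s) be the expected number of purchases to first reach Brand C from state s, with t(Brand C) = 0. Conditioning on the first purchase:
t(Brand B) = 1 + 0.35·t(Brand B) + 0.15·t(Brand A) + 0.2·t(Brand E)
t(Brand A) = 1 + 0.3·t(Brand B) + 0.25·t(Brand A) + 0.15·t(Brand E)
t(Brand E) = 1 + 0.25·t(Brand B) + 0.25·t(Brand A) + 0.25·t(Brand E)
Solving: t(Brand B) = 3.4486, t(Brand A) = 3.4386, t(Brand E) = 3.6291.
Expected purchases from Brand A to Brand C: 3.4386.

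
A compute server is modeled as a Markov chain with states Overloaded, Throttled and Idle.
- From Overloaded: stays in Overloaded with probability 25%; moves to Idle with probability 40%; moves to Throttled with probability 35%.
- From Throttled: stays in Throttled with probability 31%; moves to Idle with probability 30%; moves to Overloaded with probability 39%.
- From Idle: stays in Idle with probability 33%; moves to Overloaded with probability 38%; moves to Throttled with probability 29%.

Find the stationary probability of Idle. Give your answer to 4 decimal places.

Let the stationary distribution be π with π = πP and π_1 + π_2 + π_3 = 1.
π_1 = 0.25·π_1 + 0.39·π_2 + 0.38·π_3
π_2 = 0.35·π_1 + 0.31·π_2 + 0.29·π_3
Solving with the normalization constraint gives π = (0.3391, 0.3167, 0.3442).
So the stationary probability of Idle is 0.3442.

0.3442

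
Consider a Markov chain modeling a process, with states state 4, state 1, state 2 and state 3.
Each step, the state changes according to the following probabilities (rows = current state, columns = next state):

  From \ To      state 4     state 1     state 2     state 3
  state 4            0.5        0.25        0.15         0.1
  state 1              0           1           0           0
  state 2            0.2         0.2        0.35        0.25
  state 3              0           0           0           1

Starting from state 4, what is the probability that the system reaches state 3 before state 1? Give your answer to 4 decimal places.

Let h(s) be the probability of absorption at state 3 starting from transient state s. Then h(state 3) = 1 and h(state 1) = 0. By first-step analysis:
h(state 4) = 0.5·h(state 4) + 0.25·0 + 0.15·h(state 2) + 0.1·1
h(state 2) = 0.2·h(state 4) + 0.2·0 + 0.35·h(state 2) + 0.25·1
Solving: h(state 4) = 0.3475, h(state 2) = 0.4915.
Starting from state 4, the probability is 0.3475.

0.3475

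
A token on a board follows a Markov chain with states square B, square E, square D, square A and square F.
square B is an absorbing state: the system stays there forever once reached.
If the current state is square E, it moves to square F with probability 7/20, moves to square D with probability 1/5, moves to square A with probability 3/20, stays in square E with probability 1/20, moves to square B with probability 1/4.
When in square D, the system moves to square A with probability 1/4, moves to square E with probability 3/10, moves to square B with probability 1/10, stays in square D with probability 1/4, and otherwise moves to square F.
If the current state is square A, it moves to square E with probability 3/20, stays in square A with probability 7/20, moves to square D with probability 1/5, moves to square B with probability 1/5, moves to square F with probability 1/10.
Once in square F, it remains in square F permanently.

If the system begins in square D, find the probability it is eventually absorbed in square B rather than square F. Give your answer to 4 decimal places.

0.5073

Let h(s) be the probability of absorption at square B starting from transient state s. Then h(square B) = 1 and h(square F) = 0. By first-step analysis:
h(square E) = 0.25·1 + 0.05·h(square E) + 0.2·h(square D) + 0.15·h(square A) + 0.35·0
h(square D) = 0.1·1 + 0.3·h(square E) + 0.25·h(square D) + 0.25·h(square A) + 0.1·0
h(square A) = 0.2·1 + 0.15·h(square E) + 0.2·h(square D) + 0.35·h(square A) + 0.1·0
Solving: h(square E) = 0.4599, h(square D) = 0.5073, h(square A) = 0.5699.
Starting from square D, the probability is 0.5073.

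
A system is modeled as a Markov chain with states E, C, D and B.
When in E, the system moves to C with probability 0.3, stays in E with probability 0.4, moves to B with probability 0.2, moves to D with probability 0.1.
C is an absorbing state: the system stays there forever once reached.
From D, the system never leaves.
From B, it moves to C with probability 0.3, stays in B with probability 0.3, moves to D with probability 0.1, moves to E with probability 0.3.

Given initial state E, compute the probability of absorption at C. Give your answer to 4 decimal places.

Let h(s) be the probability of absorption at C starting from transient state s. Then h(C) = 1 and h(D) = 0. By first-step analysis:
h(E) = 0.4·h(E) + 0.3·1 + 0.1·0 + 0.2·h(B)
h(B) = 0.3·h(E) + 0.3·1 + 0.1·0 + 0.3·h(B)
Solving: h(E) = 0.7500, h(B) = 0.7500.
Starting from E, the probability is 0.7500.

0.7500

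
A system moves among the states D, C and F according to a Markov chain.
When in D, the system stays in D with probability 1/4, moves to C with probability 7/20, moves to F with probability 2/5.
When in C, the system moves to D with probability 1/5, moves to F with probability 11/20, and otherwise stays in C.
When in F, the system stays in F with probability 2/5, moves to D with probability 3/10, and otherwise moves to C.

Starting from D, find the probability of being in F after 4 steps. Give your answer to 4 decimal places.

Propagate the distribution vector 4 steps from D.
After 0 steps: (1.0000, 0.0000, 0.0000)
After 1 step: (0.2500, 0.3500, 0.4000)
After 2 steps: (0.2525, 0.2950, 0.4525)
After 3 steps: (0.2579, 0.2979, 0.4443)
After 4 steps: (0.2573, 0.2980, 0.4447)
P(in F after 4 steps) = 0.4447

0.4447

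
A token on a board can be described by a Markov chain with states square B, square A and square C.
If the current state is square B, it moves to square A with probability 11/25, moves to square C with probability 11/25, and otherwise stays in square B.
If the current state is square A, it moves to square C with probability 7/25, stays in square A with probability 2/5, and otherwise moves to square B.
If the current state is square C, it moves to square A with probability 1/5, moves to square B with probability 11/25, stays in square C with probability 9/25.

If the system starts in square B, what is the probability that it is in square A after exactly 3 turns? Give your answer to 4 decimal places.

0.3471

Propagate the distribution vector 3 turns from square B.
After 0 turns: (1.0000, 0.0000, 0.0000)
After 1 turn: (0.1200, 0.4400, 0.4400)
After 2 turns: (0.3488, 0.3168, 0.3344)
After 3 turns: (0.2904, 0.3471, 0.3626)
P(in square A after 3 turns) = 0.3471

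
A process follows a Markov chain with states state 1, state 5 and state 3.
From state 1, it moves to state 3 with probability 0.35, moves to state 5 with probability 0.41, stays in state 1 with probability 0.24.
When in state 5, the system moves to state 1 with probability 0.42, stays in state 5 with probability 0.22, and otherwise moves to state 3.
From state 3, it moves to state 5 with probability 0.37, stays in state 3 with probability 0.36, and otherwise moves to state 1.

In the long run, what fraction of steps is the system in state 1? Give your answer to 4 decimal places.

0.3106

Let the stationary distribution be π with π = πP and π_1 + π_2 + π_3 = 1.
π_1 = 0.24·π_1 + 0.42·π_2 + 0.27·π_3
π_2 = 0.41·π_1 + 0.22·π_2 + 0.37·π_3
Solving with the normalization constraint gives π = (0.3106, 0.3325, 0.3569).
So the stationary probability of state 1 is 0.3106.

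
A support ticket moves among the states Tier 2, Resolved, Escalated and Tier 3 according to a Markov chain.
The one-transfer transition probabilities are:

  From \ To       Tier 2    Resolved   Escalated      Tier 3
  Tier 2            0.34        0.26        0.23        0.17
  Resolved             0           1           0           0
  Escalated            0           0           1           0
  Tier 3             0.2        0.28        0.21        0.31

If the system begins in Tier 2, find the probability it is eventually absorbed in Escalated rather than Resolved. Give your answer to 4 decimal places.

0.4613

Let h(s) be the probability of absorption at Escalated starting from transient state s. Then h(Escalated) = 1 and h(Resolved) = 0. By first-step analysis:
h(Tier 2) = 0.34·h(Tier 2) + 0.26·0 + 0.23·1 + 0.17·h(Tier 3)
h(Tier 3) = 0.2·h(Tier 2) + 0.28·0 + 0.21·1 + 0.31·h(Tier 3)
Solving: h(Tier 2) = 0.4613, h(Tier 3) = 0.4381.
Starting from Tier 2, the probability is 0.4613.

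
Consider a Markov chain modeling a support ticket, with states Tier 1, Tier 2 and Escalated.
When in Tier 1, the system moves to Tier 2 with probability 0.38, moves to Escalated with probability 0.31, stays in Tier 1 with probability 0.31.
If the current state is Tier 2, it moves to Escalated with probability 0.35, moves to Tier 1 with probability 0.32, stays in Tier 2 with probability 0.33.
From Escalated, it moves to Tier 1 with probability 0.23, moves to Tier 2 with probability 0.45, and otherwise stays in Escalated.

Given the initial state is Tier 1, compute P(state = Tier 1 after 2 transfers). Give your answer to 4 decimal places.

Sum over the intermediate state after 1 transfer:
P = P(Tier 1→Tier 1)·P(Tier 1→Tier 1) + P(Tier 1→Tier 2)·P(Tier 2→Tier 1) + P(Tier 1→Escalated)·P(Escalated→Tier 1)
  = 0.31×0.31 + 0.38×0.32 + 0.31×0.23
  = 0.0961 + 0.1216 + 0.0713 = 0.2890

0.2890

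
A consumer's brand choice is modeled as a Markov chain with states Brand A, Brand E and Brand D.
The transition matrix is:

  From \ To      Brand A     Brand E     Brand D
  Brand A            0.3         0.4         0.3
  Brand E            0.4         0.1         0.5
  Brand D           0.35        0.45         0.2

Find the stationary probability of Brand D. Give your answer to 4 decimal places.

0.3310

Let the stationary distribution be π with π = πP and π_1 + π_2 + π_3 = 1.
π_1 = 0.3·π_1 + 0.4·π_2 + 0.35·π_3
π_2 = 0.4·π_1 + 0.1·π_2 + 0.45·π_3
Solving with the normalization constraint gives π = (0.3486, 0.3204, 0.3310).
So the stationary probability of Brand D is 0.3310.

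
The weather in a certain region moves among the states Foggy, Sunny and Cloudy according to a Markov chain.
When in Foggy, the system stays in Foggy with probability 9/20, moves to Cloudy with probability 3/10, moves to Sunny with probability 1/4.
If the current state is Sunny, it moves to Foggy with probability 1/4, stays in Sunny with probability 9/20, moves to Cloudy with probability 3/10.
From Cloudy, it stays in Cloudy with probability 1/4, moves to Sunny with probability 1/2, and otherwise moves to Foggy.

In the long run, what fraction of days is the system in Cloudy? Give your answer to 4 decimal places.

0.2857

Let the stationary distribution be π with π = πP and π_1 + π_2 + π_3 = 1.
π_1 = 0.45·π_1 + 0.25·π_2 + 0.25·π_3
π_2 = 0.25·π_1 + 0.45·π_2 + 0.5·π_3
Solving with the normalization constraint gives π = (0.3125, 0.4018, 0.2857).
So the stationary probability of Cloudy is 0.2857.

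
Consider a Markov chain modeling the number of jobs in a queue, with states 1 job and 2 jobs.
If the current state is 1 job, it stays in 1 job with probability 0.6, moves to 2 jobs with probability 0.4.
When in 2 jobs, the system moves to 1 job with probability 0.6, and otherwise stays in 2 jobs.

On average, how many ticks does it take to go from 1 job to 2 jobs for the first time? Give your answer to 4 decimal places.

Let t(s) be the expected number of ticks to first reach 2 jobs from state s, with t(2 jobs) = 0. Conditioning on the first tick:
t(1 job) = 1 + 0.6·t(1 job)
Solving: t(1 job) = 2.5000.
Expected ticks from 1 job to 2 jobs: 2.5000.

2.5000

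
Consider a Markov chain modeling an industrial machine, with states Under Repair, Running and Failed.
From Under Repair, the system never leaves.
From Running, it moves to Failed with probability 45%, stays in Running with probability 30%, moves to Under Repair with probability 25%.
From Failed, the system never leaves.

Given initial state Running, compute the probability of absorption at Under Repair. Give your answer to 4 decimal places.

0.3571

Let h(s) be the probability of absorption at Under Repair starting from transient state s. Then h(Under Repair) = 1 and h(Failed) = 0. By first-step analysis:
h(Running) = 0.25·1 + 0.3·h(Running) + 0.45·0
Solving: h(Running) = 0.3571.
Starting from Running, the probability is 0.3571.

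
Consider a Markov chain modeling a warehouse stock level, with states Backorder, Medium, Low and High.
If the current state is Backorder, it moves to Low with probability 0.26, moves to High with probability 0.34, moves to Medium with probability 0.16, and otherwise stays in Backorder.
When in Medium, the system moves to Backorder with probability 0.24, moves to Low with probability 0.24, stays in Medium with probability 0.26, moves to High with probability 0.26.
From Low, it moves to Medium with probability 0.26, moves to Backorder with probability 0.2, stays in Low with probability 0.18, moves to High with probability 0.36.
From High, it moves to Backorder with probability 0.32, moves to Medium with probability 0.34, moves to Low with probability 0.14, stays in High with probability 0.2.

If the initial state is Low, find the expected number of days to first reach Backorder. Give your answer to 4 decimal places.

4.0712

Let t(s) be the expected number of days to first reach Backorder from state s, with t(Backorder) = 0. Conditioning on the first day:
t(Medium) = 1 + 0.26·t(Medium) + 0.24·t(Low) + 0.26·t(High)
t(Low) = 1 + 0.26·t(Medium) + 0.18·t(Low) + 0.36·t(High)
t(High) = 1 + 0.34·t(Medium) + 0.14·t(Low) + 0.2·t(High)
Solving: t(Medium) = 3.9513, t(Low) = 4.0712, t(High) = 3.6417.
Expected days from Low to Backorder: 4.0712.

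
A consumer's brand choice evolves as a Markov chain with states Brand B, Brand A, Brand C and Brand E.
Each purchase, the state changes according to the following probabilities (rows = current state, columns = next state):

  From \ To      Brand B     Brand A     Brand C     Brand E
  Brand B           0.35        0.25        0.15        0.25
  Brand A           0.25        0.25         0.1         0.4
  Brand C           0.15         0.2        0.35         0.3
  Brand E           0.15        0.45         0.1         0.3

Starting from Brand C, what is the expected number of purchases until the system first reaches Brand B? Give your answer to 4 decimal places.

5.5639

Let t(s) be the expected number of purchases to first reach Brand B from state s, with t(Brand B) = 0. Conditioning on the first purchase:
t(Brand A) = 1 + 0.25·t(Brand A) + 0.1·t(Brand C) + 0.4·t(Brand E)
t(Brand C) = 1 + 0.2·t(Brand A) + 0.35·t(Brand C) + 0.3·t(Brand E)
t(Brand E) = 1 + 0.45·t(Brand A) + 0.1·t(Brand C) + 0.3·t(Brand E)
Solving: t(Brand A) = 4.9624, t(Brand C) = 5.5639, t(Brand E) = 5.4135.
Expected purchases from Brand C to Brand B: 5.5639.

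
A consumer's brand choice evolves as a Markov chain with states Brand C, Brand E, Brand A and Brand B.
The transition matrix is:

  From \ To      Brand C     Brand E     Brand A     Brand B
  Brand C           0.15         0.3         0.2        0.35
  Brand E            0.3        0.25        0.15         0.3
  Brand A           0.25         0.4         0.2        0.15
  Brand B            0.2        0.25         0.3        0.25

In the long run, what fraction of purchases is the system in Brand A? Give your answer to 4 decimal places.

0.2120

Let the stationary distribution be π with π = πP and π_1 + π_2 + π_3 + π_4 = 1.
π_1 = 0.15·π_1 + 0.3·π_2 + 0.25·π_3 + 0.2·π_4
π_2 = 0.3·π_1 + 0.25·π_2 + 0.4·π_3 + 0.25·π_4
π_3 = 0.2·π_1 + 0.15·π_2 + 0.2·π_3 + 0.3·π_4
Solving with the normalization constraint gives π = (0.2285, 0.2932, 0.2120, 0.2663).
So the stationary probability of Brand A is 0.2120.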